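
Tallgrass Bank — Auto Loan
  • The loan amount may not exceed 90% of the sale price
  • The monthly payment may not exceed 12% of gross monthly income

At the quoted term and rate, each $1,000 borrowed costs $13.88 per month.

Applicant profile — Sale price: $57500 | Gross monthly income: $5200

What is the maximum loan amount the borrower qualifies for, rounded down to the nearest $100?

$44,900

Payment cap: 12% × $5,200 = $624/month.
At $13.88 per $1,000, that supports 624/13.88 × 1,000 ≈ $44,956 → $44,900.
LTV cap: 90% × $57,500 = $51,750 → $51,700.
Binding constraint: payment-to-income.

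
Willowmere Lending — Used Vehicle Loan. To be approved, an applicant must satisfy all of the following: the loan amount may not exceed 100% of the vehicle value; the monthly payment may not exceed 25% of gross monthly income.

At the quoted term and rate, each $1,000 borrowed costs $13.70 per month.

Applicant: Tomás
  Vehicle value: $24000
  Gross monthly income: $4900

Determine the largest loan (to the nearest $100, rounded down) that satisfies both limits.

$24,000

Payment cap: 25% × $4,900 = $1,225/month.
At $13.70 per $1,000, that supports 1,225/13.70 × 1,000 ≈ $89,416 → $89,400.
LTV cap: 100% × $24,000 = $24,000 → $24,000.
Binding constraint: loan-to-value.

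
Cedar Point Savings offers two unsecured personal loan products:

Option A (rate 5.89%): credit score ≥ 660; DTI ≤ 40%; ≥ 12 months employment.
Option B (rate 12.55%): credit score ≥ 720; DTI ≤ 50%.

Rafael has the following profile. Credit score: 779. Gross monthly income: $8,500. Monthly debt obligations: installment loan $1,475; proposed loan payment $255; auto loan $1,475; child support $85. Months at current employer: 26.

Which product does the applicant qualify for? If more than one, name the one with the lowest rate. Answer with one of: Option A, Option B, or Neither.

Total debts = (1,475 + 255 + 1,475 + 85) = 3,290; DTI = 3,290/8,500 = 38.7%.
Option A: score 779 ≥ 660; DTI 38.7% ≤ 40%; employment 26 ≥ 12 mo → qualifies.
Option B: score 779 ≥ 720; DTI 38.7% ≤ 50% → qualifies.
Qualifying: Option A, Option B. Lowest rate is 5.89% → Option A.

Option A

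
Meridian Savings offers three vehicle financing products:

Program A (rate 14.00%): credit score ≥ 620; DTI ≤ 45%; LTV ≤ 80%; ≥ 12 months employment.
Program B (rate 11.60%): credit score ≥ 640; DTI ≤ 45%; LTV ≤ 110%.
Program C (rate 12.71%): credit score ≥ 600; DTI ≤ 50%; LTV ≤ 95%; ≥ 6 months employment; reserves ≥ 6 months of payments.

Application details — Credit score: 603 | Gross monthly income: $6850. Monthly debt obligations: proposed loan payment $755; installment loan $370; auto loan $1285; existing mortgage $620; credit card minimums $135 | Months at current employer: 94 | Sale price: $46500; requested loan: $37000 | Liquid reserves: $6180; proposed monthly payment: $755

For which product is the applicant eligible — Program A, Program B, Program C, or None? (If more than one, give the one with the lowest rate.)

Program C

Total debts = (755 + 370 + 1,285 + 620 + 135) = 3,165; DTI = 3,165/6,850 = 46.2%.
LTV = 37,000/46,500 = 79.6%.
Reserves = 6,180/755 = 8.2 months.
Program A: score 603 < 620; DTI 46.2% > 45%; LTV 79.6% ≤ 80%; employment 94 ≥ 12 mo → does not qualify.
Program B: score 603 < 640; DTI 46.2% > 45%; LTV 79.6% ≤ 110% → does not qualify.
Program C: score 603 ≥ 600; DTI 46.2% ≤ 50%; LTV 79.6% ≤ 95%; employment 94 ≥ 6 mo; reserves 8.2 ≥ 6 mo → qualifies.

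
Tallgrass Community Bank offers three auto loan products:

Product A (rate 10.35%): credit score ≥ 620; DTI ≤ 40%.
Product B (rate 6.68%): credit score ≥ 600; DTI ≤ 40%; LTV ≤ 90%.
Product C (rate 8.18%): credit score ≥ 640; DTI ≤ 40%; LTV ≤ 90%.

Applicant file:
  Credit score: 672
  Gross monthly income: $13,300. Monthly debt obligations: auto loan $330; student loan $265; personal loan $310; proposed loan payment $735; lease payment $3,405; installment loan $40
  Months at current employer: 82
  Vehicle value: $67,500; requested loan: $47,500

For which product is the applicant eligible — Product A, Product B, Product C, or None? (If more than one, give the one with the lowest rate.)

Total debts = (330 + 265 + 310 + 735 + 3,405 + 40) = 5,085; DTI = 5,085/13,300 = 38.2%.
LTV = 47,500/67,500 = 70.4%.
Product A: score 672 ≥ 620; DTI 38.2% ≤ 40% → qualifies.
Product B: score 672 ≥ 600; DTI 38.2% ≤ 40%; LTV 70.4% ≤ 90% → qualifies.
Product C: score 672 ≥ 640; DTI 38.2% ≤ 40%; LTV 70.4% ≤ 90% → qualifies.
Qualifying: Product A, Product B, Product C. Lowest rate is 6.68% → Product B.

Product B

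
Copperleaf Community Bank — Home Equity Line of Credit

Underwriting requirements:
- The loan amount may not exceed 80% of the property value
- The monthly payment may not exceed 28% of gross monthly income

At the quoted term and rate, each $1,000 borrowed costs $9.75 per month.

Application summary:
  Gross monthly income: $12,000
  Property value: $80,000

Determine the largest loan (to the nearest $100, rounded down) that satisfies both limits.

Payment cap: 28% × $12,000 = $3,360/month.
At $9.75 per $1,000, that supports 3,360/9.75 × 1,000 ≈ $344,615 → $344,600.
LTV cap: 80% × $80,000 = $64,000 → $64,000.
Binding constraint: loan-to-value.

$64,000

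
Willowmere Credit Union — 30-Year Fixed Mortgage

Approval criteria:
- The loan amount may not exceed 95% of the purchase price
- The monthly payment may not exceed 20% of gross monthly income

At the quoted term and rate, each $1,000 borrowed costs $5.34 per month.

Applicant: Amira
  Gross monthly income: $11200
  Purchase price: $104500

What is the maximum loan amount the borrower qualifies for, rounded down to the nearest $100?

Payment cap: 20% × $11,200 = $2,240/month.
At $5.34 per $1,000, that supports 2,240/5.34 × 1,000 ≈ $419,475 → $419,400.
LTV cap: 95% × $104,500 = $99,275 → $99,200.
Binding constraint: loan-to-value.

$99,200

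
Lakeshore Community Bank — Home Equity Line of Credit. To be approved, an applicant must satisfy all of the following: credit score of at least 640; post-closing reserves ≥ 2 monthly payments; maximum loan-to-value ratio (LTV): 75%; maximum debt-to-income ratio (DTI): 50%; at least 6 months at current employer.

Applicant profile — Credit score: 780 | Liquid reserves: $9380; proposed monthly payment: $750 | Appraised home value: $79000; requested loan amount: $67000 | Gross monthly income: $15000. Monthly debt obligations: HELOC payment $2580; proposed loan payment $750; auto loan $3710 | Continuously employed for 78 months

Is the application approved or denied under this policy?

Denied

Credit score 780 ≥ 640 (meets)
Liquid reserves cover 9,380/750 = 12.5 months — ≥ 2 required
Loan-to-value = 67,000/79,000 = 84.8% — fail (75% max)
Total monthly debts = (2,580 + 750 + 3,710) = 7,040. DTI: 7,040 ÷ 15,000 = 46.9%, within the 50% cap
Employment 78 ≥ 6 months
Fails on LTV.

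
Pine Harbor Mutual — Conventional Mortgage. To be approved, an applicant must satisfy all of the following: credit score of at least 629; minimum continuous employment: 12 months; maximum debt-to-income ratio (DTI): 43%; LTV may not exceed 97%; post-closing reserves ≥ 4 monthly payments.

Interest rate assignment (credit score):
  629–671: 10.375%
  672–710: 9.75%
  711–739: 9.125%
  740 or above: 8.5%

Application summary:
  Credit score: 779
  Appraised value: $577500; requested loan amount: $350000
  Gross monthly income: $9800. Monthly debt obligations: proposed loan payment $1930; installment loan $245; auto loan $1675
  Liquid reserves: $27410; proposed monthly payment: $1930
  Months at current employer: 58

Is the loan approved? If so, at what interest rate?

Approved at 8.5%

Credit score 779 ≥ 629 (meets minimum)
Employment 58 ≥ 12 months
Loan-to-value = 350,000/577,500 = 60.6% — pass (97% max)
Reserves = 27,410/1,930 = 14.2 months ≥ 4
Total monthly debts = (1,930 + 245 + 1,675) = 3,850. DTI = 3,850/9,800 = 39.3% ≤ 43%
All requirements met. Score 779 falls in the 740 or above tier → 8.5%.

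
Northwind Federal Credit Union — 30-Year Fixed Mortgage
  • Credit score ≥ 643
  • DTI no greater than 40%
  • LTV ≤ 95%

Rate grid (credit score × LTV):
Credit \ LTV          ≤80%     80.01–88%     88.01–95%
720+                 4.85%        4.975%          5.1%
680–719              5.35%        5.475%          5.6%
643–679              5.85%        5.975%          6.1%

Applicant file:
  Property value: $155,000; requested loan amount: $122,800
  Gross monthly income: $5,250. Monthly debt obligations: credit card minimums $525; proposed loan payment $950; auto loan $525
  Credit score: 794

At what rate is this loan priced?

Credit score 794 ≥ 643; Total monthly debts = (525 + 950 + 525) = 2,000. DTI: 2,000 ÷ 5,250 = 38.1%, within the 40% cap
Loan-to-value = 122,800/155,000 = 79.2% — pass (95% max)
Score 794 is in the 720+ band; LTV 79.2% is in the ≤80% band → 4.85%.

4.85%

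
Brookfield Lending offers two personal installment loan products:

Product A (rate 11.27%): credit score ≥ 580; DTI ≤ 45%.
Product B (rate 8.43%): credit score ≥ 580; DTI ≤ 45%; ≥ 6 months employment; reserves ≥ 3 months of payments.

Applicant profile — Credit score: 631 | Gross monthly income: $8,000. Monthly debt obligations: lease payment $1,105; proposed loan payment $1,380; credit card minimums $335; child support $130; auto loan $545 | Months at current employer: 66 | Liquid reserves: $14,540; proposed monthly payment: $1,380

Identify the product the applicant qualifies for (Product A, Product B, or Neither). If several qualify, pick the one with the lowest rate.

Product B

Total debts = (1,105 + 1,380 + 335 + 130 + 545) = 3,495; DTI = 3,495/8,000 = 43.7%.
Reserves = 14,540/1,380 = 10.5 months.
Product A: score 631 ≥ 580; DTI 43.7% ≤ 45% → qualifies.
Product B: score 631 ≥ 580; DTI 43.7% ≤ 45%; employment 66 ≥ 6 mo; reserves 10.5 ≥ 3 mo → qualifies.
Qualifying: Product A, Product B. Lowest rate is 8.43% → Product B.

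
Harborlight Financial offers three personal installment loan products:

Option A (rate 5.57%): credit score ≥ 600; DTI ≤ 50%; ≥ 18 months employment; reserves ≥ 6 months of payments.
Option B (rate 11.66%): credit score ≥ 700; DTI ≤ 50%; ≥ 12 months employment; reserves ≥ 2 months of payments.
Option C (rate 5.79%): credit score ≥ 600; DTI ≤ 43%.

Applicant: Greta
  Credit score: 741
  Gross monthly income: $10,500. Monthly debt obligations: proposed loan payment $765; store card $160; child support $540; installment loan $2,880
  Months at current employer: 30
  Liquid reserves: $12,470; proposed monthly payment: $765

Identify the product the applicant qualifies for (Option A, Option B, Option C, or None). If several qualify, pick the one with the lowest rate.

Option A

Total debts = (765 + 160 + 540 + 2,880) = 4,345; DTI = 4,345/10,500 = 41.4%.
Reserves = 12,470/765 = 16.3 months.
Option A: score 741 ≥ 600; DTI 41.4% ≤ 50%; employment 30 ≥ 18 mo; reserves 16.3 ≥ 6 mo → qualifies.
Option B: score 741 ≥ 700; DTI 41.4% ≤ 50%; employment 30 ≥ 12 mo; reserves 16.3 ≥ 2 mo → qualifies.
Option C: score 741 ≥ 600; DTI 41.4% ≤ 43% → qualifies.
Qualifying: Option A, Option B, Option C. Lowest rate is 5.57% → Option A.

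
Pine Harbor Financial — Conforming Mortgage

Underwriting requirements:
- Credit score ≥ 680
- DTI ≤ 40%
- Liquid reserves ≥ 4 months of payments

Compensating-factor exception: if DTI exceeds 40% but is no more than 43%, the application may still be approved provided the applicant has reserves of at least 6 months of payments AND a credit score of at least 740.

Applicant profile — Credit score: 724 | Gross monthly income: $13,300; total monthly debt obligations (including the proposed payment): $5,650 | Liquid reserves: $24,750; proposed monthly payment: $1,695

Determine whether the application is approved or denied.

Denied

Credit score 724 ≥ 680 (meets base)
DTI = 5,650/13,300 = 42.5% > 40% — standard DTI limit exceeded.
Liquid reserves cover 24,750/1,695 = 14.6 months — ≥ 4 required
42.5% falls in the override range (40%–43%), so the compensating-factor test applies.
Override check — reserves: 14.6 mo (ok); score: 724 (below 740).
Override conditions not both satisfied; exception does not apply.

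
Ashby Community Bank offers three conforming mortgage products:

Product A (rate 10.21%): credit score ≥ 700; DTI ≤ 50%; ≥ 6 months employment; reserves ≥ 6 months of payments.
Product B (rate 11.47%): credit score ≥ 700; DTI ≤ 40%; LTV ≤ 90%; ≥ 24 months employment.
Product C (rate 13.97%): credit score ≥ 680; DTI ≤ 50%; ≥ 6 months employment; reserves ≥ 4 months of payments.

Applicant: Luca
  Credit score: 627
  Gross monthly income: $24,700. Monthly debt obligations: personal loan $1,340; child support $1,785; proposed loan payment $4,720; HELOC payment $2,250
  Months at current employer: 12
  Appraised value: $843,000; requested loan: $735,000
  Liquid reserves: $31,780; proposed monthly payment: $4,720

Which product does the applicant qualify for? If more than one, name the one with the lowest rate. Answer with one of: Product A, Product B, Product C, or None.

Total debts = (1,340 + 1,785 + 4,720 + 2,250) = 10,095; DTI = 10,095/24,700 = 40.9%.
LTV = 735,000/843,000 = 87.2%.
Reserves = 31,780/4,720 = 6.7 months.
Product A: score 627 < 700; DTI 40.9% ≤ 50%; employment 12 ≥ 6 mo; reserves 6.7 ≥ 6 mo → does not qualify.
Product B: score 627 < 700; DTI 40.9% > 40%; LTV 87.2% ≤ 90%; employment 12 < 24 mo → does not qualify.
Product C: score 627 < 680; DTI 40.9% ≤ 50%; employment 12 ≥ 6 mo; reserves 6.7 ≥ 4 mo → does not qualify.

None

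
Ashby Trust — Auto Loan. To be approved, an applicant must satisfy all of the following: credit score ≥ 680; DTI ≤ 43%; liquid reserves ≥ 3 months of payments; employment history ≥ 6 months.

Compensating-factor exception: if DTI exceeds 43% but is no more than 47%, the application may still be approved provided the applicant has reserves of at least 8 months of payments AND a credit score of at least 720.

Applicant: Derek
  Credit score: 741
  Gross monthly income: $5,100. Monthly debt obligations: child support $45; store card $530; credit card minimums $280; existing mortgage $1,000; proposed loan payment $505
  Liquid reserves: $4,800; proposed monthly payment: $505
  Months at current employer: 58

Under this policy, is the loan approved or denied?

Approved

Credit score 741 ≥ 680 (meets base)
Total debts = (45 + 530 + 280 + 1,000 + 505) = 2,360. DTI = 2,360/5,100 = 46.3% > 43% — standard DTI limit exceeded.
Reserves: 4,800 ÷ 505 = 9.5 months (meets 3-month minimum)
Employment 58 ≥ 6 months
DTI 46.3% is within the 43%–47% exception band; checking compensating factors.
Reserves 9.5 ≥ 8 months; credit score 741 ≥ 720.
Both compensating conditions met → exception applies.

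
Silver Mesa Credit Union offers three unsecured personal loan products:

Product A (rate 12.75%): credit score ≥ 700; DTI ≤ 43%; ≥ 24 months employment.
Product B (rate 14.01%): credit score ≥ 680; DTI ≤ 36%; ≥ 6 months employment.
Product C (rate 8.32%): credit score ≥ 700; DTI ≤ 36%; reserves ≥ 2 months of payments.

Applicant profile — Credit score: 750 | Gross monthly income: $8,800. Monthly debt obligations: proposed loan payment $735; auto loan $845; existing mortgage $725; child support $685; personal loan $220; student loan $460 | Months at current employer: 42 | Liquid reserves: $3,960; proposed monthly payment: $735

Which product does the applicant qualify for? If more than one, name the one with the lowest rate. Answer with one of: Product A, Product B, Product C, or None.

Total debts = (735 + 845 + 725 + 685 + 220 + 460) = 3,670; DTI = 3,670/8,800 = 41.7%.
Reserves = 3,960/735 = 5.4 months.
Product A: score 750 ≥ 700; DTI 41.7% ≤ 43%; employment 42 ≥ 24 mo → qualifies.
Product B: score 750 ≥ 680; DTI 41.7% > 36%; employment 42 ≥ 6 mo → does not qualify.
Product C: score 750 ≥ 700; DTI 41.7% > 36%; reserves 5.4 ≥ 2 mo → does not qualify.

Product A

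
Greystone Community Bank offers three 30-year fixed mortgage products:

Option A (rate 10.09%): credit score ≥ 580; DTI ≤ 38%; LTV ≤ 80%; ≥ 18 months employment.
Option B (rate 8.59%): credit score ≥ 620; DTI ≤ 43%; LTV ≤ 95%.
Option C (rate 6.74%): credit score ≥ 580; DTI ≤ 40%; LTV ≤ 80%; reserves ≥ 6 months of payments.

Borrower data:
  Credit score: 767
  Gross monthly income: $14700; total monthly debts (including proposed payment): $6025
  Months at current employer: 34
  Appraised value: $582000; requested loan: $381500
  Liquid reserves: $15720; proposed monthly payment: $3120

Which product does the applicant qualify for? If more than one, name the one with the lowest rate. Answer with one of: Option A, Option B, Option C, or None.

Option B

DTI = 6,025/14,700 = 41%.
LTV = 381,500/582,000 = 65.5%.
Reserves = 15,720/3,120 = 5.0 months.
Option A: score 767 ≥ 580; DTI 41% > 38%; LTV 65.5% ≤ 80%; employment 34 ≥ 18 mo → does not qualify.
Option B: score 767 ≥ 620; DTI 41% ≤ 43%; LTV 65.5% ≤ 95% → qualifies.
Option C: score 767 ≥ 580; DTI 41% > 40%; LTV 65.5% ≤ 80%; reserves 5.0 < 6 mo → does not qualify.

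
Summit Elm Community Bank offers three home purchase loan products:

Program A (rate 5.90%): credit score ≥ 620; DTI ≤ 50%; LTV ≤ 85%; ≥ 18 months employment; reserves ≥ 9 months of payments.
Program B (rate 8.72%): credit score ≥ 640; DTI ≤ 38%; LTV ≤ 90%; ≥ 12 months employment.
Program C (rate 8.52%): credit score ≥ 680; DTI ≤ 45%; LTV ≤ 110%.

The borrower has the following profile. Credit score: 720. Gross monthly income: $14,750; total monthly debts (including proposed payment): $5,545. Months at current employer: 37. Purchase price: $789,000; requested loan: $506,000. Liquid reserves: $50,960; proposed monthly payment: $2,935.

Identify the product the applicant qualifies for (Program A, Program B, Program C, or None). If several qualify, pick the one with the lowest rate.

DTI = 5,545/14,750 = 37.6%.
LTV = 506,000/789,000 = 64.1%.
Reserves = 50,960/2,935 = 17.4 months.
Program A: score 720 ≥ 620; DTI 37.6% ≤ 50%; LTV 64.1% ≤ 85%; employment 37 ≥ 18 mo; reserves 17.4 ≥ 9 mo → qualifies.
Program B: score 720 ≥ 640; DTI 37.6% ≤ 38%; LTV 64.1% ≤ 90%; employment 37 ≥ 12 mo → qualifies.
Program C: score 720 ≥ 680; DTI 37.6% ≤ 45%; LTV 64.1% ≤ 110% → qualifies.
Qualifying: Program A, Program B, Program C. Lowest rate is 5.90% → Program A.

Program A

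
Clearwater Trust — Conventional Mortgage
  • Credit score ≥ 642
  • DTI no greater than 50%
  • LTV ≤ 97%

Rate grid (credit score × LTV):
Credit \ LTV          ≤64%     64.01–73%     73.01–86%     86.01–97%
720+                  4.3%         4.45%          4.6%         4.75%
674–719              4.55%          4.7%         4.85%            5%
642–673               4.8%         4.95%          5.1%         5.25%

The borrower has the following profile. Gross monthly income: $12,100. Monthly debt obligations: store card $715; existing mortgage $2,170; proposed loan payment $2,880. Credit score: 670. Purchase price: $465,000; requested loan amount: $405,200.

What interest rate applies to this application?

Credit score 670 ≥ 642; Total monthly debts = (715 + 2,170 + 2,880) = 5,765. DTI = 5,765/12,100 = 47.6% ≤ 50%
Loan-to-value = 405,200/465,000 = 87.1% — pass (97% max)
Row: 670 falls in 642–673. Column: 87.1% falls in 86.01–97%. Rate = 5.25%.

5.25%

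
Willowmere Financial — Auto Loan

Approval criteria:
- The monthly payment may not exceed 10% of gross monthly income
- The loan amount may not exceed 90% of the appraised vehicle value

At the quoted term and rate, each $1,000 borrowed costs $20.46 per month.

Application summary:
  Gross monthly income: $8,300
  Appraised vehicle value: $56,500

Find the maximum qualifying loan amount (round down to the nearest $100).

Payment cap: 10% × $8,300 = $830/month.
At $20.46 per $1,000, that supports 830/20.46 × 1,000 ≈ $40,566 → $40,500.
LTV cap: 90% × $56,500 = $50,850 → $50,800.
Binding constraint: payment-to-income.

$40,500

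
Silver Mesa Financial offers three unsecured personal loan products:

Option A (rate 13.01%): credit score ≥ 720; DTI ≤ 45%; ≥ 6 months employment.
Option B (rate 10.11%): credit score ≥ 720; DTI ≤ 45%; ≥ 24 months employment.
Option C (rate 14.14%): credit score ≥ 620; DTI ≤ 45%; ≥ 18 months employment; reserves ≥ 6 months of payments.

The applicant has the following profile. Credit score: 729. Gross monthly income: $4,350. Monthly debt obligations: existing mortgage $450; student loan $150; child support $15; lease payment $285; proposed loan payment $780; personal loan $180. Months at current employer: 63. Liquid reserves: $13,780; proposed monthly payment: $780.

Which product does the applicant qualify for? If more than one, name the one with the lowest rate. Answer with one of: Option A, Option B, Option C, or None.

Total debts = (450 + 150 + 15 + 285 + 780 + 180) = 1,860; DTI = 1,860/4,350 = 42.8%.
Reserves = 13,780/780 = 17.7 months.
Option A: score 729 ≥ 720; DTI 42.8% ≤ 45%; employment 63 ≥ 6 mo → qualifies.
Option B: score 729 ≥ 720; DTI 42.8% ≤ 45%; employment 63 ≥ 24 mo → qualifies.
Option C: score 729 ≥ 620; DTI 42.8% ≤ 45%; employment 63 ≥ 18 mo; reserves 17.7 ≥ 6 mo → qualifies.
Qualifying: Option A, Option B, Option C. Lowest rate is 10.11% → Option B.

Option B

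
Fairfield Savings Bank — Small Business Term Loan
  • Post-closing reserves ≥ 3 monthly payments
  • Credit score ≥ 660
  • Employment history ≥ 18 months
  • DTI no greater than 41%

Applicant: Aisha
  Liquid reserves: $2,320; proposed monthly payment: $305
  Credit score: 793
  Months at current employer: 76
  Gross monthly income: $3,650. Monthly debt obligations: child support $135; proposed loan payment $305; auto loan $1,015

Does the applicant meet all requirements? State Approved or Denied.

Reserves = 2,320/305 = 7.6 months ≥ 3
Credit score 793 ≥ 660 (meets)
Employment 76 ≥ 18 months
Total monthly debts = (135 + 305 + 1,015) = 1,455. Debt-to-income = 1,455/3,650 = 39.9% — meets 41% limit
All criteria satisfied.

Approved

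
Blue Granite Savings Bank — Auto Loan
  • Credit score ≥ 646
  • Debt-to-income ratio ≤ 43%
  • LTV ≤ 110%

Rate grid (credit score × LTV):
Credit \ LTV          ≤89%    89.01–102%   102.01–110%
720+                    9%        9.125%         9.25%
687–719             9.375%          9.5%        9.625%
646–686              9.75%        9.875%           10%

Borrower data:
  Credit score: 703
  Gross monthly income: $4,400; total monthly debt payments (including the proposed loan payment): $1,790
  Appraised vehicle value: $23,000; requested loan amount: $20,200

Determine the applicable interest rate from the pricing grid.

Credit score 703 ≥ 646; Debt-to-income = 1,790/4,400 = 40.7% — meets 43% limit
Loan-to-value = 20,200/23,000 = 87.8% — pass (110% max)
Credit 703 → row 687–719; LTV 87.8% → column ≤89%. Grid cell → 9.375%.

9.375%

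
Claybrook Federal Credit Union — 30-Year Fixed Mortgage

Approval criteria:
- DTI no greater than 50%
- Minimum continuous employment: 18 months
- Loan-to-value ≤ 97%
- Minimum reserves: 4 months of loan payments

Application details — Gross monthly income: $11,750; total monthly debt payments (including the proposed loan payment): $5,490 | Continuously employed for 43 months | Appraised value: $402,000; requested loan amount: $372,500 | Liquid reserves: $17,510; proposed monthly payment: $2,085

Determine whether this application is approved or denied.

DTI: 5,490 ÷ 11,750 = 46.7%, within the 50% cap
Employment 43 ≥ 18 months
LTV: 372,500 ÷ 402,000 = 92.7%, within 97% cap
Reserves = 17,510/2,085 = 8.4 months ≥ 4
All criteria satisfied.

Approved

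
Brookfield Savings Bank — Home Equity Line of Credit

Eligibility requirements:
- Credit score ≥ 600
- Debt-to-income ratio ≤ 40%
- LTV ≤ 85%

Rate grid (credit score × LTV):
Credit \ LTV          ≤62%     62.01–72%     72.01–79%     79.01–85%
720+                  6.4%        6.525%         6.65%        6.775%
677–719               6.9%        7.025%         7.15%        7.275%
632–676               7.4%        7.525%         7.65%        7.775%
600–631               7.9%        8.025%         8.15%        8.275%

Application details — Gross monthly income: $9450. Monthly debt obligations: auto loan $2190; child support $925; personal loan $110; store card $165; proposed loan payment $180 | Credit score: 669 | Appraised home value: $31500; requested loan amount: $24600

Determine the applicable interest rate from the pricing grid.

7.65%

Credit score 669 ≥ 600; Total monthly debts = (2,190 + 925 + 110 + 165 + 180) = 3,570. DTI: 3,570 ÷ 9,450 = 37.8%, within the 40% cap
LTV = 24,600/31,500 = 78.1% ≤ 85%
Credit 669 → row 632–676; LTV 78.1% → column 72.01–79%. Grid cell → 7.65%.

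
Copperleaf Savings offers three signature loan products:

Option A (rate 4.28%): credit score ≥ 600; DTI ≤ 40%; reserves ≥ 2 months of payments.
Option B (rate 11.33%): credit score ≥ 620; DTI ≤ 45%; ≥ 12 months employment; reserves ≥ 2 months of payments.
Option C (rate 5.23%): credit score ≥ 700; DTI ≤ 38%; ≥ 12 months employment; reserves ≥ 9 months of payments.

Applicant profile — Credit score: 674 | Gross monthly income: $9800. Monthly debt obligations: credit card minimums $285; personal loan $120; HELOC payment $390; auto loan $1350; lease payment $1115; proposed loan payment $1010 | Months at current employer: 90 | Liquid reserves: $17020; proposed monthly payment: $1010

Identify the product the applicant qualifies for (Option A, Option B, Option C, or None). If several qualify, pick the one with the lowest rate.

Option B

Total debts = (285 + 120 + 390 + 1,350 + 1,115 + 1,010) = 4,270; DTI = 4,270/9,800 = 43.6%.
Reserves = 17,020/1,010 = 16.9 months.
Option A: score 674 ≥ 600; DTI 43.6% > 40%; reserves 16.9 ≥ 2 mo → does not qualify.
Option B: score 674 ≥ 620; DTI 43.6% ≤ 45%; employment 90 ≥ 12 mo; reserves 16.9 ≥ 2 mo → qualifies.
Option C: score 674 < 700; DTI 43.6% > 38%; employment 90 ≥ 12 mo; reserves 16.9 ≥ 9 mo → does not qualify.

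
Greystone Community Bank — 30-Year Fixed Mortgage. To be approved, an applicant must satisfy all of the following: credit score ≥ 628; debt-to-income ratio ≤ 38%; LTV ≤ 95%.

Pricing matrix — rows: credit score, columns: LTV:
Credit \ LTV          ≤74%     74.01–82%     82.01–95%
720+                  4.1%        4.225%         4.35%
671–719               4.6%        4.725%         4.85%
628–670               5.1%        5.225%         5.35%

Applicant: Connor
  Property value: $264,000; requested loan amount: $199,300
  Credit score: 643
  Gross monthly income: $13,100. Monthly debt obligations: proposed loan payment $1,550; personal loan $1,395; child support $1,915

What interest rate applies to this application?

Credit score 643 ≥ 628; Total monthly debts = (1,550 + 1,395 + 1,915) = 4,860. Debt-to-income = 4,860/13,100 = 37.1% — meets 38% limit
LTV: 199,300 ÷ 264,000 = 75.5%, within 95% cap
Row: 643 falls in 628–670. Column: 75.5% falls in 74.01–82%. Rate = 5.225%.

5.225%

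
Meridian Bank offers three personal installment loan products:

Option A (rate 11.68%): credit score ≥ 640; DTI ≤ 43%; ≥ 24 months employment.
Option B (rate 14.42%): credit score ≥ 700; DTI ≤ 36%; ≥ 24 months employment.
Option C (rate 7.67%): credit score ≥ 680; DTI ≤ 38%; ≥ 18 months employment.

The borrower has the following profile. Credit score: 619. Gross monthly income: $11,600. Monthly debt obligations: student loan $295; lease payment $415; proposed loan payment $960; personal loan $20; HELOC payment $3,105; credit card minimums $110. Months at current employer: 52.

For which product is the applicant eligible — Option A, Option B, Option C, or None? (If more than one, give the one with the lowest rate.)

Total debts = (295 + 415 + 960 + 20 + 3,105 + 110) = 4,905; DTI = 4,905/11,600 = 42.3%.
Option A: score 619 < 640; DTI 42.3% ≤ 43%; employment 52 ≥ 24 mo → does not qualify.
Option B: score 619 < 700; DTI 42.3% > 36%; employment 52 ≥ 24 mo → does not qualify.
Option C: score 619 < 680; DTI 42.3% > 38%; employment 52 ≥ 18 mo → does not qualify.

None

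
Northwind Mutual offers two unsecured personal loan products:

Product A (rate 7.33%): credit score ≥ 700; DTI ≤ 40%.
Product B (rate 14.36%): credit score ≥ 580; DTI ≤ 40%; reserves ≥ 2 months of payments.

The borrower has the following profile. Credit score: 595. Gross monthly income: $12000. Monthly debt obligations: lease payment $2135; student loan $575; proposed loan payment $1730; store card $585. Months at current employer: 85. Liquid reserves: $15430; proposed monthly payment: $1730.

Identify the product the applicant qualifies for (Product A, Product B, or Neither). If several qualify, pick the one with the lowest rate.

Neither

Total debts = (2,135 + 575 + 1,730 + 585) = 5,025; DTI = 5,025/12,000 = 41.9%.
Reserves = 15,430/1,730 = 8.9 months.
Product A: score 595 < 700; DTI 41.9% > 40% → does not qualify.
Product B: score 595 ≥ 580; DTI 41.9% > 40%; reserves 8.9 ≥ 2 mo → does not qualify.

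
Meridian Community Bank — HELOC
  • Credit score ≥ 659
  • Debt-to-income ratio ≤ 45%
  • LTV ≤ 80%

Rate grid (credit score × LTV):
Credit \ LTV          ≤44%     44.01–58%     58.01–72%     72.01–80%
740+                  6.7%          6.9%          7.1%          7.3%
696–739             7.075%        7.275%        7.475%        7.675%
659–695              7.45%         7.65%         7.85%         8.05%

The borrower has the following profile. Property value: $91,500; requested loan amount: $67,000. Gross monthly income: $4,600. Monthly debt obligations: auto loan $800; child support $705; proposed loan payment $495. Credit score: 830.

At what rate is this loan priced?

Credit score 830 ≥ 659; Total monthly debts = (800 + 705 + 495) = 2,000. DTI = 2,000/4,600 = 43.5% ≤ 45%
Loan-to-value = 67,000/91,500 = 73.2% — pass (80% max)
Row: 830 falls in 740+. Column: 73.2% falls in 72.01–80%. Rate = 7.3%.

7.3%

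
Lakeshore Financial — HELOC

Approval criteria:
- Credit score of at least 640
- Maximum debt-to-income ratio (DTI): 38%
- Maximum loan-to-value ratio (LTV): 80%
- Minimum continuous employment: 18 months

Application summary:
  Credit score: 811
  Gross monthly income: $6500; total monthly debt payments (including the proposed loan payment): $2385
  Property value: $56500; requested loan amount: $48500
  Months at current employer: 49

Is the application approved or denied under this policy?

Denied

Credit score 811 ≥ 640 (meets)
DTI = 2,385/6,500 = 36.7% ≤ 38%
LTV = 48,500/56,500 = 85.8% > 80%
Employment 49 ≥ 18 months
Fails on LTV.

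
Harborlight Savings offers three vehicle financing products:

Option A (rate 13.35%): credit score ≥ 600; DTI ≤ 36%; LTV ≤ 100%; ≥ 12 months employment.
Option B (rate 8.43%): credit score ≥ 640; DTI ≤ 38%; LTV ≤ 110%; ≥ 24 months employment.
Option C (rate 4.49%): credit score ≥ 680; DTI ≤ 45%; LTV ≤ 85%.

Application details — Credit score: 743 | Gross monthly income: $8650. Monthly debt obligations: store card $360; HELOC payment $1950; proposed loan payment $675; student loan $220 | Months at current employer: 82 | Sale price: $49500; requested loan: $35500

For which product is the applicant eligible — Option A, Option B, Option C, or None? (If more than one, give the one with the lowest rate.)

Total debts = (360 + 1,950 + 675 + 220) = 3,205; DTI = 3,205/8,650 = 37.1%.
LTV = 35,500/49,500 = 71.7%.
Option A: score 743 ≥ 600; DTI 37.1% > 36%; LTV 71.7% ≤ 100%; employment 82 ≥ 12 mo → does not qualify.
Option B: score 743 ≥ 640; DTI 37.1% ≤ 38%; LTV 71.7% ≤ 110%; employment 82 ≥ 24 mo → qualifies.
Option C: score 743 ≥ 680; DTI 37.1% ≤ 45%; LTV 71.7% ≤ 85% → qualifies.
Qualifying: Option B, Option C. Lowest rate is 4.49% → Option C.

Option C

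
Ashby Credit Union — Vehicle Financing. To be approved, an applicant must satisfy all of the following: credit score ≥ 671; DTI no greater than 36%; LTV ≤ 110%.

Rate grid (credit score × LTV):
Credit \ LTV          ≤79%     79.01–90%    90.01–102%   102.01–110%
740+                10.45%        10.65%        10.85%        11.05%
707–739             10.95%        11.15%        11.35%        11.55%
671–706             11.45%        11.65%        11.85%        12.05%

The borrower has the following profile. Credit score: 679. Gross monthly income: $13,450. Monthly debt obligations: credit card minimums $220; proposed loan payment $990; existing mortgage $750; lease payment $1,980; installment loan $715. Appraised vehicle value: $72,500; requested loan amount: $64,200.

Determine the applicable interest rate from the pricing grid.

11.65%

Credit score 679 ≥ 671; Total monthly debts = (220 + 990 + 750 + 1,980 + 715) = 4,655. DTI = 4,655/13,450 = 34.6% ≤ 36%
LTV: 64,200 ÷ 72,500 = 88.6%, within 110% cap
Score 679 is in the 671–706 band; LTV 88.6% is in the 79.01–90% band → 11.65%.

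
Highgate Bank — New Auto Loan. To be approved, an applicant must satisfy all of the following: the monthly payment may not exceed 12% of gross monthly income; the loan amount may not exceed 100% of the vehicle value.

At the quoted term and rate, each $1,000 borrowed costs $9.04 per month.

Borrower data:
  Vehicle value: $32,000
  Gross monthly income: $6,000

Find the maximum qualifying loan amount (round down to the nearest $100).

$32,000

Payment cap: 12% × $6,000 = $720/month.
At $9.04 per $1,000, that supports 720/9.04 × 1,000 ≈ $79,646 → $79,600.
LTV cap: 100% × $32,000 = $32,000 → $32,000.
Binding constraint: loan-to-value.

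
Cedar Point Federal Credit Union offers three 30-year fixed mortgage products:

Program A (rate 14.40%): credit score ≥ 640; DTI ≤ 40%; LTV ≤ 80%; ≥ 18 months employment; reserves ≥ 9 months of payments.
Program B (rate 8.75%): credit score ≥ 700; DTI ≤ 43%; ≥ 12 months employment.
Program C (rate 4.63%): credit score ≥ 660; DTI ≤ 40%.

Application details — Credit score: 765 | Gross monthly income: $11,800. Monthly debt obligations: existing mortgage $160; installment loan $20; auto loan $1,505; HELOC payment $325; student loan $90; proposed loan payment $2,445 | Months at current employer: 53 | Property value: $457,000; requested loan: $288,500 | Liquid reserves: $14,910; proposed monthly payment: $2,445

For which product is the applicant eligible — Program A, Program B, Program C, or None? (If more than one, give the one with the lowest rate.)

Total debts = (160 + 20 + 1,505 + 325 + 90 + 2,445) = 4,545; DTI = 4,545/11,800 = 38.5%.
LTV = 288,500/457,000 = 63.1%.
Reserves = 14,910/2,445 = 6.1 months.
Program A: score 765 ≥ 640; DTI 38.5% ≤ 40%; LTV 63.1% ≤ 80%; employment 53 ≥ 18 mo; reserves 6.1 < 9 mo → does not qualify.
Program B: score 765 ≥ 700; DTI 38.5% ≤ 43%; employment 53 ≥ 12 mo → qualifies.
Program C: score 765 ≥ 660; DTI 38.5% ≤ 40% → qualifies.
Qualifying: Program B, Program C. Lowest rate is 4.63% → Program C.

Program C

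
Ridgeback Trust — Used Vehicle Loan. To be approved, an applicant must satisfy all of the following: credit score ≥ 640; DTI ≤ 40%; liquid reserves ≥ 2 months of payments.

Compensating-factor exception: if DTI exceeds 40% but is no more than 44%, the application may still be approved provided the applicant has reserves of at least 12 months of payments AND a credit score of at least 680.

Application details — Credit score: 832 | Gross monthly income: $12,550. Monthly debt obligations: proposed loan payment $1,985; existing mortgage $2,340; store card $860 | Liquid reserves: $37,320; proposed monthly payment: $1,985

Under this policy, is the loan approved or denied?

Credit score 832 ≥ 640 (meets base)
Total debts = (1,985 + 2,340 + 860) = 5,185. DTI = 5,185/12,550 = 41.3% > 40% — standard DTI limit exceeded.
Reserves: 37,320 ÷ 1,985 = 18.8 months (meets 2-month minimum)
DTI 41.3% is within the 40%–44% exception band; checking compensating factors.
Reserves 18.8 ≥ 12 months; credit score 832 ≥ 680.
Both compensating conditions met → exception applies.

Approved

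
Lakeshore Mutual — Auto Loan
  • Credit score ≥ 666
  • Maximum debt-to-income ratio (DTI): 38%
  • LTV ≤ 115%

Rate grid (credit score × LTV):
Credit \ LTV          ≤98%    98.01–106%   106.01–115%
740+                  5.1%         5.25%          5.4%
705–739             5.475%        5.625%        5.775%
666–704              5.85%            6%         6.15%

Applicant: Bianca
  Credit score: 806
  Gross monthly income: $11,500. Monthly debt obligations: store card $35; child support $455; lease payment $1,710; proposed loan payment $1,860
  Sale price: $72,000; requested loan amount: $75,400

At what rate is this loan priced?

5.25%

Credit score 806 ≥ 666; Total monthly debts = (35 + 455 + 1,710 + 1,860) = 4,060. DTI = 4,060/11,500 = 35.3% ≤ 38%
LTV: 75,400 ÷ 72,000 = 104.7%, within 115% cap
Row: 806 falls in 740+. Column: 104.7% falls in 98.01–106%. Rate = 5.25%.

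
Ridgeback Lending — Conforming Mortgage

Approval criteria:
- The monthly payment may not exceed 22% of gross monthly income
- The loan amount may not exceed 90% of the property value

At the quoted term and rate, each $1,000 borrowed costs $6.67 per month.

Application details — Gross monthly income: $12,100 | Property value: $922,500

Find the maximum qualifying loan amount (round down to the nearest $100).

Payment cap: 22% × $12,100 = $2,662/month.
At $6.67 per $1,000, that supports 2,662/6.67 × 1,000 ≈ $399,100 → $399,100.
LTV cap: 90% × $922,500 = $830,250 → $830,200.
Binding constraint: payment-to-income.

$399,100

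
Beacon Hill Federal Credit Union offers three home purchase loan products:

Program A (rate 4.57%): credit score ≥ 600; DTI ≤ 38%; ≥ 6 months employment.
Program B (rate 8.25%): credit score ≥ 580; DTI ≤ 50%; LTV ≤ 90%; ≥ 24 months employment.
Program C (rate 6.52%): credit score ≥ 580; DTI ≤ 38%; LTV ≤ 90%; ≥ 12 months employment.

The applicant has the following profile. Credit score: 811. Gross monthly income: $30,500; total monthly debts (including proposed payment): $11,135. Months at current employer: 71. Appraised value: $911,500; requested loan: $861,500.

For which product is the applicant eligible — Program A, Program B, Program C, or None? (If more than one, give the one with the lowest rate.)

Program A

DTI = 11,135/30,500 = 36.5%.
LTV = 861,500/911,500 = 94.5%.
Program A: score 811 ≥ 600; DTI 36.5% ≤ 38%; employment 71 ≥ 6 mo → qualifies.
Program B: score 811 ≥ 580; DTI 36.5% ≤ 50%; LTV 94.5% > 90%; employment 71 ≥ 24 mo → does not qualify.
Program C: score 811 ≥ 580; DTI 36.5% ≤ 38%; LTV 94.5% > 90%; employment 71 ≥ 12 mo → does not qualify.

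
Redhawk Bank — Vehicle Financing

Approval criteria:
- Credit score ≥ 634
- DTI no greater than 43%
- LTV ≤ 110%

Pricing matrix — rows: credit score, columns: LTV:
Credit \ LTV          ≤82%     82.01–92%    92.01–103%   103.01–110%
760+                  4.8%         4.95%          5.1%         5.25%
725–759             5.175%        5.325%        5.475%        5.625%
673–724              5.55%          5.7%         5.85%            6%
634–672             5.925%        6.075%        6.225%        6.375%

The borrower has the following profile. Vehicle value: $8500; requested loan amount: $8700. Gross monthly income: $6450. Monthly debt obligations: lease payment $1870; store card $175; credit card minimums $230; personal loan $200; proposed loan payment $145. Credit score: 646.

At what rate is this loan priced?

6.225%

Credit score 646 ≥ 634; Total monthly debts = (1,870 + 175 + 230 + 200 + 145) = 2,620. Debt-to-income = 2,620/6,450 = 40.6% — meets 43% limit
LTV = 8,700/8,500 = 102.4% ≤ 110%
Score 646 is in the 634–672 band; LTV 102.4% is in the 92.01–103% band → 6.225%.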